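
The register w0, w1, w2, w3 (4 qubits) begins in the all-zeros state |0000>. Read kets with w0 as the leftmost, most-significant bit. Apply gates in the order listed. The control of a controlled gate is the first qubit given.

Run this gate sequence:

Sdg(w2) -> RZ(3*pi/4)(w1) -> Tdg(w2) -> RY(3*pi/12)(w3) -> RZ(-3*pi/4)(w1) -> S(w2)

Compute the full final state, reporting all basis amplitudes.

The final amplitudes are sqrt(sqrt(2) + 2)/2 on |0000>, sqrt(2 - sqrt(2))/2 on |0001>, and 0 on every other basis state.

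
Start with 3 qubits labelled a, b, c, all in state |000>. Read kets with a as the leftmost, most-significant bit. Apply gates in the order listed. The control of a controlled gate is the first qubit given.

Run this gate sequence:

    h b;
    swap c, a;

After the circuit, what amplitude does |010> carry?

|010> carries amplitude sqrt(2)/2 in the final state.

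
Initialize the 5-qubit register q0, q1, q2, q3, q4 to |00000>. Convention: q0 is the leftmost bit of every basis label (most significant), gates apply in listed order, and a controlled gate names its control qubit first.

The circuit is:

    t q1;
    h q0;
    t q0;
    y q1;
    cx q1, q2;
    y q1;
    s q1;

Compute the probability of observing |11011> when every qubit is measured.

A full measurement returns |11011> with probability 0.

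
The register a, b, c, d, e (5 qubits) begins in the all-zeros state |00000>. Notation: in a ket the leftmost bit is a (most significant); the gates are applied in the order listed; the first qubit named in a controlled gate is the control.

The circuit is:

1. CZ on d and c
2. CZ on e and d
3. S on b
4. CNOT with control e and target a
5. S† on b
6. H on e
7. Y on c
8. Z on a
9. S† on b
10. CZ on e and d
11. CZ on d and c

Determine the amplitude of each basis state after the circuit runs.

After the circuit, the state carries amplitude sqrt(2)*I/2 on |00100>, sqrt(2)*I/2 on |00101>, and 0 on every other basis state.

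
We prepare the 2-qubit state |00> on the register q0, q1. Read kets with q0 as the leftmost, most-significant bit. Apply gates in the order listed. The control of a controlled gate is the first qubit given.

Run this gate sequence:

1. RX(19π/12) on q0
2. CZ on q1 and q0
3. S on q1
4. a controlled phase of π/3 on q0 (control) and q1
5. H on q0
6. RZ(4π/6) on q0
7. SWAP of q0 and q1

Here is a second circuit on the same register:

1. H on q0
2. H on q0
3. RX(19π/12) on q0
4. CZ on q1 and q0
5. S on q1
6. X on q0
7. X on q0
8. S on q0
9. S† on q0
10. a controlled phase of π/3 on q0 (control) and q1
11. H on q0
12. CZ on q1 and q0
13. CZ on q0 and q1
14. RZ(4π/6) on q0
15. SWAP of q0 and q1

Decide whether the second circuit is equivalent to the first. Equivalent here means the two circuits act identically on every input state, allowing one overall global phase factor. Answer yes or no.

Yes: on every input state the two circuits agree up to one overall phase factor.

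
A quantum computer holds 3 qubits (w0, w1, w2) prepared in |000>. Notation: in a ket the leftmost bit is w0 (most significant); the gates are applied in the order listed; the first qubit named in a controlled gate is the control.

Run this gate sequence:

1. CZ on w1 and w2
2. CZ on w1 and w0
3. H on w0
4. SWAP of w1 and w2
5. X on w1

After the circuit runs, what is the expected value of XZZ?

The expectation value of XZZ is -1.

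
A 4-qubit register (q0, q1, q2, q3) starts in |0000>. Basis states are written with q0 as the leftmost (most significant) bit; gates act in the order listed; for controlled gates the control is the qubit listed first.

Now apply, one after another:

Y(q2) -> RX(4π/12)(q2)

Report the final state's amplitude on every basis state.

The final amplitudes are 1/2 on |0000>, sqrt(3)*I/2 on |0010>, and 0 on every other basis state.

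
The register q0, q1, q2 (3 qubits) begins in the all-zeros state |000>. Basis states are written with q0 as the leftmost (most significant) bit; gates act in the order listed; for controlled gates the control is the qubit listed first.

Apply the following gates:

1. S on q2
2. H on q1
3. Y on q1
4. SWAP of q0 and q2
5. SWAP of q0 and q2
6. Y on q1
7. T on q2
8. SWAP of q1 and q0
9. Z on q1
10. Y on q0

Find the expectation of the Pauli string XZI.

In the final state, XZI has expectation -1.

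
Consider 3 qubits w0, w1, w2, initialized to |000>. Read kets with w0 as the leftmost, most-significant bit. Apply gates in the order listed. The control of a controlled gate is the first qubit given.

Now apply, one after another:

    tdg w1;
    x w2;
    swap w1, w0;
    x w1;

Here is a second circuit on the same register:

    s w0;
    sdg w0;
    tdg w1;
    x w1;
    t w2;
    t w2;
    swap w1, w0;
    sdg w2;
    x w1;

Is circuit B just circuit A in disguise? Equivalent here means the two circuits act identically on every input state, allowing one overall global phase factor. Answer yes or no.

No, they are not equivalent — no single phase factor reconciles the two unitaries.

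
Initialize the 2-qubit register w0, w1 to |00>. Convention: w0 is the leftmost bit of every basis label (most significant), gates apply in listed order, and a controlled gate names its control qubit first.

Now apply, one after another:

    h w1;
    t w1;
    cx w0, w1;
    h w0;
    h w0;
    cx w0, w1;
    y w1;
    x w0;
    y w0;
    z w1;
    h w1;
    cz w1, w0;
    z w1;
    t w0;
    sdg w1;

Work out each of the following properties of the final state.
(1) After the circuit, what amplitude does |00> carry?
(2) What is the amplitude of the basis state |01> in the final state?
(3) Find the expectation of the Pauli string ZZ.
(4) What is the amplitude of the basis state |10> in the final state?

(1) |00> carries amplitude -1/2 - exp(I*pi/4)/2 in the final state.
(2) The amplitude on |01> is -exp(3*I*pi/4)/2 + I/2.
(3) The expectation value of ZZ is sqrt(2)/2.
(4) The amplitude on |10> is 0.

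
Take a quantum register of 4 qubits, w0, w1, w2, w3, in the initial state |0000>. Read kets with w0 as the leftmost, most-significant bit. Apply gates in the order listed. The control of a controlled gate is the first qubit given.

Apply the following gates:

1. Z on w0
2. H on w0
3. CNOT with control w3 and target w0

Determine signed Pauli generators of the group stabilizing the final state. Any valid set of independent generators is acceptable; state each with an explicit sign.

The stabilizer group can be generated by +XIII, +IZII, +IIZI, +IIIZ, among other valid generating sets.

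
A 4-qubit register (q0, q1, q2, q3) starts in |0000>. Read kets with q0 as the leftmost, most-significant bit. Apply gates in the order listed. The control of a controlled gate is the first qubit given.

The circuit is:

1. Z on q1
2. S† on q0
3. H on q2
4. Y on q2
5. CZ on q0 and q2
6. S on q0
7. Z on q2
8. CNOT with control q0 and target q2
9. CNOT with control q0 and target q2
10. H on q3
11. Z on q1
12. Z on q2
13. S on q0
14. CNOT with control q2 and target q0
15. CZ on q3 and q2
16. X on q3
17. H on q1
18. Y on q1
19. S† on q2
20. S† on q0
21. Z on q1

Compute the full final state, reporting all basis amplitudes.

The final amplitudes are -sqrt(2)/4 on |0000>, -sqrt(2)/4 on |0001>, 0 on |0010>, 0 on |0011>, -sqrt(2)/4 on |0100>, -sqrt(2)/4 on |0101>, 0 on |0110>, 0 on |0111>, 0 on |1000>, 0 on |1001>, sqrt(2)/4 on |1010>, -sqrt(2)/4 on |1011>, 0 on |1100>, 0 on |1101>, sqrt(2)/4 on |1110>, -sqrt(2)/4 on |1111>.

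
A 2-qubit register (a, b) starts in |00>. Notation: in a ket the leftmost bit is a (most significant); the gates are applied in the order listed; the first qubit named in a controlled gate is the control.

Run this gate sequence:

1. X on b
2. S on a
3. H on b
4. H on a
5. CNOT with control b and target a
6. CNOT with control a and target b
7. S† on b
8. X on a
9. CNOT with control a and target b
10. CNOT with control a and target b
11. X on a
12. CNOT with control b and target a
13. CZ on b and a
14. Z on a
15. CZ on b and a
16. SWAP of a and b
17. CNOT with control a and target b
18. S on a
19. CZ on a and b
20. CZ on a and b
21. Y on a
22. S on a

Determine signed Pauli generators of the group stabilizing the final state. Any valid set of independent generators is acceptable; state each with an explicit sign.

The stabilizer group can be generated by -YI, +IX, among other valid generating sets.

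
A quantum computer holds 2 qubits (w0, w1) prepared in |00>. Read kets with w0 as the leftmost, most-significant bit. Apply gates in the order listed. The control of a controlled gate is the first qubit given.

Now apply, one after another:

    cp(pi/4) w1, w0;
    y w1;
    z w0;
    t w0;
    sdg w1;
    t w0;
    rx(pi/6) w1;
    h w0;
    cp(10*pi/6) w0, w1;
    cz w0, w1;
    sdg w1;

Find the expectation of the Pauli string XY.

The expectation value of XY is sqrt(3)/8.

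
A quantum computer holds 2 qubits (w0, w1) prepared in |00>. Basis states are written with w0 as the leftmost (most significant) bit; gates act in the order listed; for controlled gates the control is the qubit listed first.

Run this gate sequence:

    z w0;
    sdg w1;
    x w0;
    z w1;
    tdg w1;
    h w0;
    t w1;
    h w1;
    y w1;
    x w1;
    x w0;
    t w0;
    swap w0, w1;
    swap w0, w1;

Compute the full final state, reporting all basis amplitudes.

The resulting statevector has amplitude -I/2 on |00>, I/2 on |01>, exp(3*I*pi/4)/2 on |10>, -exp(3*I*pi/4)/2 on |11>.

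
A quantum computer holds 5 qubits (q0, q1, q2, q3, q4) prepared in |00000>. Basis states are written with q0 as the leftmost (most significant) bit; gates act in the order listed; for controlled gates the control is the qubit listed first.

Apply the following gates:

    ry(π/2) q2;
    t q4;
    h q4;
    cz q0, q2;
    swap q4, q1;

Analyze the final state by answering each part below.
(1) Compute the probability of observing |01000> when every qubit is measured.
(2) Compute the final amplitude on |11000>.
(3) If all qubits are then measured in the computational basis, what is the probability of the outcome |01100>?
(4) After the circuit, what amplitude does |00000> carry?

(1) Outcome |01000> occurs with probability 1/4.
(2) |11000> carries amplitude 0 in the final state.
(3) The probability of measuring |01100> is 1/4.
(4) The final state's coefficient on |00000> equals 1/2.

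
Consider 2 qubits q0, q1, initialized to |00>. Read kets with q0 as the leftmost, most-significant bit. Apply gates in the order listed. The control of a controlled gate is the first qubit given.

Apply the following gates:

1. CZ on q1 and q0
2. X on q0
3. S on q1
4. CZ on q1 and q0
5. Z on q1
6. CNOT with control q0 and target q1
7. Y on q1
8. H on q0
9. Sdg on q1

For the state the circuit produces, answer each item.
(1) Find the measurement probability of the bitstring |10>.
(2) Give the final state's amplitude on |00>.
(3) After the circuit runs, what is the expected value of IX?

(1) A full measurement returns |10> with probability 1/2.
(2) The amplitude on |00> is -sqrt(2)*I/2.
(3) The expectation value of IX is 0.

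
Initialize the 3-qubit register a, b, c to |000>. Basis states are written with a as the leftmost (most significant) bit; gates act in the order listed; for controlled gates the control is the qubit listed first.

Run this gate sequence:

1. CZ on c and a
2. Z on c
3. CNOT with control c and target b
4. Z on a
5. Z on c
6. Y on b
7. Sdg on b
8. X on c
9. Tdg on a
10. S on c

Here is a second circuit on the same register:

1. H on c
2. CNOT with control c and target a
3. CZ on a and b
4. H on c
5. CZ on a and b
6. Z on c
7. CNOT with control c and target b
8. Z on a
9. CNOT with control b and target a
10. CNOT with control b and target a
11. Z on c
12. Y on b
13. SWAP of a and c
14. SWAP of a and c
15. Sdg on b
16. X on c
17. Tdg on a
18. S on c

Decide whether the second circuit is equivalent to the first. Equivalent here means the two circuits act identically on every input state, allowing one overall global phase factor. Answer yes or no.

No — the two circuits implement different unitaries, even allowing a global phase.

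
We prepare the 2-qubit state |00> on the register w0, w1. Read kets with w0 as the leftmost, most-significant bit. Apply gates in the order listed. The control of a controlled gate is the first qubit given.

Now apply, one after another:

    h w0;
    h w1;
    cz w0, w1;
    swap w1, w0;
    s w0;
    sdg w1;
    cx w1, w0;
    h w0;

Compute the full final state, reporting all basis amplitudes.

After the circuit, the state carries amplitude sqrt(2)*(1 + I)/4 on |00>, sqrt(2)*(-1 - I)/4 on |01>, sqrt(2)*(1 - I)/4 on |10>, sqrt(2)*(-1 + I)/4 on |11>.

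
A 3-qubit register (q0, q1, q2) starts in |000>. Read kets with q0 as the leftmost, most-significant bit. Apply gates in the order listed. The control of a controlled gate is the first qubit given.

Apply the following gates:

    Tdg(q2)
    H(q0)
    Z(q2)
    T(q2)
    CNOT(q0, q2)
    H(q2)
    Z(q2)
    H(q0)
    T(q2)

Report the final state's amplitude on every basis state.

The resulting statevector has amplitude sqrt(2)/2 on |000>, -sqrt(2)*exp(I*pi/4)/2 on |101>, and 0 on every other basis state.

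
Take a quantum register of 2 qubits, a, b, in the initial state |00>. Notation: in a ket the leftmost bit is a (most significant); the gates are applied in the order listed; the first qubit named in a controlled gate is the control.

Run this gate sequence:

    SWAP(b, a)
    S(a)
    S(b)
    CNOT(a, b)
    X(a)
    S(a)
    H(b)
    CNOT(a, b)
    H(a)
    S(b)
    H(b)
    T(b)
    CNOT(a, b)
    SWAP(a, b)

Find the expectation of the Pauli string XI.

In the final state, XI has expectation sqrt(2)/2.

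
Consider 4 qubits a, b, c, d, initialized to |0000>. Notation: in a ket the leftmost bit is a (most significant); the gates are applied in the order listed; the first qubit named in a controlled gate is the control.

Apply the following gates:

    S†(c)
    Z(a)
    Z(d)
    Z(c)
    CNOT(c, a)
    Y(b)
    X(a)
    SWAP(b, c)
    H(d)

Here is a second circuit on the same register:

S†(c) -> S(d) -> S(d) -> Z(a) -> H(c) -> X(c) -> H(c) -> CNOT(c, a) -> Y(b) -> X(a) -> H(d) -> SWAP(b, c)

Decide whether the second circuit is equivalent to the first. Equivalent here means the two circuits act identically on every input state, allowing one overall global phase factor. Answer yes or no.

Yes: on every input state the two circuits agree up to one overall phase factor.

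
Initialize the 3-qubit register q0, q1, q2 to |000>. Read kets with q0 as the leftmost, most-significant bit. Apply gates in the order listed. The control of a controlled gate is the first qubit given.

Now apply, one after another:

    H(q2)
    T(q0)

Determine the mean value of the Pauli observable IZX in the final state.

In the final state, IZX has expectation 1.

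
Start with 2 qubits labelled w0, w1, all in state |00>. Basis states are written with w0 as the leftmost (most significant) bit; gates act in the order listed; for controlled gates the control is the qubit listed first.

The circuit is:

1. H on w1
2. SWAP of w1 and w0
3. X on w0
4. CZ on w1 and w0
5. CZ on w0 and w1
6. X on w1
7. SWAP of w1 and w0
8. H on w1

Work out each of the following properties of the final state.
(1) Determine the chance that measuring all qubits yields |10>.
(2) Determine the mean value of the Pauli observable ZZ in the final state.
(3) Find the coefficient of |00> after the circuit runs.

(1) Outcome |10> occurs with probability 1.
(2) The expectation value of ZZ is -1.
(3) The final state's coefficient on |00> equals 0.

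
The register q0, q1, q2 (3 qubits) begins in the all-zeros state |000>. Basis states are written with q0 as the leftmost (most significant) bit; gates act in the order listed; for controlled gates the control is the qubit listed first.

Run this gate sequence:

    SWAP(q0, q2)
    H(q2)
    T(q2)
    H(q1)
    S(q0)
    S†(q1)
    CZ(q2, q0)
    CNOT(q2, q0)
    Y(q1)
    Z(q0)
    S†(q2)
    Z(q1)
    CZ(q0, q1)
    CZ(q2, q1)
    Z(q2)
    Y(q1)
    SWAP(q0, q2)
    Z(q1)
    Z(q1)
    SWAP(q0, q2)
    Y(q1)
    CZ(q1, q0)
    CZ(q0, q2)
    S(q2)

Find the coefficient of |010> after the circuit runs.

The amplitude on |010> is -I/2.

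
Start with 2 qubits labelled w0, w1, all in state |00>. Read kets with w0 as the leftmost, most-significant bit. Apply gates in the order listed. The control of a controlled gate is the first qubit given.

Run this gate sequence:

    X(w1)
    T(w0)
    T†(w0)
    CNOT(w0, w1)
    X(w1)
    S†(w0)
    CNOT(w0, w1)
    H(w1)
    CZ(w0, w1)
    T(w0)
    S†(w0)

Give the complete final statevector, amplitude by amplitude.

The resulting statevector has amplitude sqrt(2)/2 on |00>, sqrt(2)/2 on |01>, 0 on |10>, 0 on |11>.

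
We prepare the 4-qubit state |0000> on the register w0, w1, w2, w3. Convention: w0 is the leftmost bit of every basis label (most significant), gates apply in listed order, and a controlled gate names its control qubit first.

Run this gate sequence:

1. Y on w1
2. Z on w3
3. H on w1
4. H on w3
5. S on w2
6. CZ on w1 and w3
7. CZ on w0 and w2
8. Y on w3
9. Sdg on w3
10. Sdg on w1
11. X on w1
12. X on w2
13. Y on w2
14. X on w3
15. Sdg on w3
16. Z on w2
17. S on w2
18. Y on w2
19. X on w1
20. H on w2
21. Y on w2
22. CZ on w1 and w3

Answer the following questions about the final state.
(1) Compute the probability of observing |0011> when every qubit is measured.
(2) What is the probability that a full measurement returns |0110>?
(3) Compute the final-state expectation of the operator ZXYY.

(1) Outcome |0011> occurs with probability 1/8.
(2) A full measurement returns |0110> with probability 1/8.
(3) The expectation value of ZXYY is 0.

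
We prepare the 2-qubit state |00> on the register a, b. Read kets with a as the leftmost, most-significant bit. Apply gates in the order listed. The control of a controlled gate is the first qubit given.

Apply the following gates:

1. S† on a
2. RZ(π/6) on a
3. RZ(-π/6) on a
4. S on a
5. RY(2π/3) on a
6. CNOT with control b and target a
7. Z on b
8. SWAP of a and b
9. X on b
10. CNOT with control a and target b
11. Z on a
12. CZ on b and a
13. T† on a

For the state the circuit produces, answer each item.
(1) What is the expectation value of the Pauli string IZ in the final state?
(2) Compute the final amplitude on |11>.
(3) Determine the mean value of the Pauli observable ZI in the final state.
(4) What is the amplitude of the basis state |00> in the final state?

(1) In the final state, IZ has expectation 1/2. Key observation: steps 1-4 multiply out to the identity, so the circuit reduces to the remaining gates.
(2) The final state's coefficient on |11> equals 0.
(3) The observable ZI averages to 1.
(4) |00> carries amplitude sqrt(3)/2 in the final state.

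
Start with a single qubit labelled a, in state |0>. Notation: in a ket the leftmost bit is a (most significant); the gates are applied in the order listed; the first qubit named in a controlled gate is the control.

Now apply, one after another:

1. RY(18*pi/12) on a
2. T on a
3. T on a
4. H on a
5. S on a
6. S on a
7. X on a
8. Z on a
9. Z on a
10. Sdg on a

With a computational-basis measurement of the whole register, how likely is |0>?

A full measurement returns |0> with probability 1/2.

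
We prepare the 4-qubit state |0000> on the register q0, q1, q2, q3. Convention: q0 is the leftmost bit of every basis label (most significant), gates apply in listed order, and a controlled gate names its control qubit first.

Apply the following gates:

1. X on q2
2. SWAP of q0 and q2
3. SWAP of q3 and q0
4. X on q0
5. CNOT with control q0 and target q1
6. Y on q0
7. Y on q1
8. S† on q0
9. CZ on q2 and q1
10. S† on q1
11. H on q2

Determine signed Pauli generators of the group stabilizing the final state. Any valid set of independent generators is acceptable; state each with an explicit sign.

One valid set of independent stabilizer generators is +IIXI, +ZIII, +IZII, -IIIZ (any independent generating set of the same group is equally correct).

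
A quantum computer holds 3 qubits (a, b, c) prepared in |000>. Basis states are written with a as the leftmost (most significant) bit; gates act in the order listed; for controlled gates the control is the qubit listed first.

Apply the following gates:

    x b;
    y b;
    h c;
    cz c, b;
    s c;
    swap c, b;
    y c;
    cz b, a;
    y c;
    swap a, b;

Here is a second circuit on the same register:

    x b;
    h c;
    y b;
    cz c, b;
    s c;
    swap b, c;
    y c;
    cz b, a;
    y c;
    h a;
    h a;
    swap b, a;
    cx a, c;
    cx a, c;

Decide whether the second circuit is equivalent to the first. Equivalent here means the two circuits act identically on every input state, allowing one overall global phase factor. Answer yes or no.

Yes, they are equivalent — the unitaries differ by at most a global phase.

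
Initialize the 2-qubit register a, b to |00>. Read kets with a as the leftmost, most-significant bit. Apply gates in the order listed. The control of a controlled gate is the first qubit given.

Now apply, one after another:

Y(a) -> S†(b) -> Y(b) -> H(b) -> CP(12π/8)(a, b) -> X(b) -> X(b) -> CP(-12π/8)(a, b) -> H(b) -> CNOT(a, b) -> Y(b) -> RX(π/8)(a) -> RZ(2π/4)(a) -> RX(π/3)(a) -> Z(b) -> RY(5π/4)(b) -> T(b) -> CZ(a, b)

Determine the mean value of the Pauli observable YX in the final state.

In the final state, YX has expectation sqrt(1/2 - sqrt(2)/4)*sqrt(sqrt(2)/4 + 1/2)*exp(-I*pi/4)*sin(pi/16)*cos(pi/16) - I*sqrt(1/2 - sqrt(2)/4)*sqrt(sqrt(2)/4 + 1/2)*exp(I*pi/4)*sin(pi/16)*cos(pi/16) + sqrt(1/2 - sqrt(2)/4)*sqrt(sqrt(2)/4 + 1/2)*exp(I*pi/4)*sin(pi/16)*cos(pi/16) + I*sqrt(1/2 - sqrt(2)/4)*sqrt(sqrt(2)/4 + 1/2)*exp(-I*pi/4)*sin(pi/16)*cos(pi/16). Key observation: gates 4-9 undo each other exactly, leaving only the rest of the circuit to track.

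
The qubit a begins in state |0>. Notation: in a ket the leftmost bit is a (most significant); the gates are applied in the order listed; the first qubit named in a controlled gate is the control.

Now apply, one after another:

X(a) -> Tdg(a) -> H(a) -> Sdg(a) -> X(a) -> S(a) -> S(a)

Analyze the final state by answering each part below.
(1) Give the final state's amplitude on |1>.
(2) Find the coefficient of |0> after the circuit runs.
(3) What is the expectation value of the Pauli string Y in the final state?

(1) The final state's coefficient on |1> equals sqrt(2)*exp(3*I*pi/4)/2.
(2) The final state's coefficient on |0> equals sqrt(2)*exp(I*pi/4)/2.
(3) In the final state, Y has expectation 1.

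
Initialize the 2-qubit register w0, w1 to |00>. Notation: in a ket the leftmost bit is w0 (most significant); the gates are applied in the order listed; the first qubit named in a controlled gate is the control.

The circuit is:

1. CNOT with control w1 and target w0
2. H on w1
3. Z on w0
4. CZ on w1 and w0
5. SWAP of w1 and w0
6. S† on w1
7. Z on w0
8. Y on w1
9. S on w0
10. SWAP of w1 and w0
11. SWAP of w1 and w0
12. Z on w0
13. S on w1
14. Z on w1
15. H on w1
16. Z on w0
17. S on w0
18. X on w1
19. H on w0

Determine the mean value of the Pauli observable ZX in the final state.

The observable ZX averages to -1.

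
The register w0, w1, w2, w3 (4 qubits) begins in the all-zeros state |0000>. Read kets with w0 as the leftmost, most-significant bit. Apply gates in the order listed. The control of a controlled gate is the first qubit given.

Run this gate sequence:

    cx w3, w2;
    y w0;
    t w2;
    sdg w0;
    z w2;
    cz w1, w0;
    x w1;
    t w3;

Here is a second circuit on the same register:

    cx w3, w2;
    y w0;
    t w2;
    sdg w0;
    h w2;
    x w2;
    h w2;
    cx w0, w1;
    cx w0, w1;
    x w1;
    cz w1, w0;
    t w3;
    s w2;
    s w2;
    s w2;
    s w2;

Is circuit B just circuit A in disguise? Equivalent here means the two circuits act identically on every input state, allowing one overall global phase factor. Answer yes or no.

No — the two circuits implement different unitaries, even allowing a global phase.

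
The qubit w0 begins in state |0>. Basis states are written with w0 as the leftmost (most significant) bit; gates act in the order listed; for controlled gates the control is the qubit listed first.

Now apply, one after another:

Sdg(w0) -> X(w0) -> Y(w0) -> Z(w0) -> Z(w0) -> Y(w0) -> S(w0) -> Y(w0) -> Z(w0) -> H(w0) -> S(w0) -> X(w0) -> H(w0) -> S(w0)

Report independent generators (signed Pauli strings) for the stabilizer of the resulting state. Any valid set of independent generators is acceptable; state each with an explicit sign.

One valid set of independent stabilizer generators is -X (any independent generating set of the same group is equally correct).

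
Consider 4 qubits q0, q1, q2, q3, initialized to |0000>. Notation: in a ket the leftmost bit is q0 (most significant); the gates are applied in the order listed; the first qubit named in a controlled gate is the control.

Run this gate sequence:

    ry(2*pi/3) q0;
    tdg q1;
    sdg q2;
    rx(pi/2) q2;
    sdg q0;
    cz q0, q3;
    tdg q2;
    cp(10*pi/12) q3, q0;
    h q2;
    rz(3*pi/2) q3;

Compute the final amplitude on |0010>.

The amplitude on |0010> is -I/4 - exp(I*pi/4)/4.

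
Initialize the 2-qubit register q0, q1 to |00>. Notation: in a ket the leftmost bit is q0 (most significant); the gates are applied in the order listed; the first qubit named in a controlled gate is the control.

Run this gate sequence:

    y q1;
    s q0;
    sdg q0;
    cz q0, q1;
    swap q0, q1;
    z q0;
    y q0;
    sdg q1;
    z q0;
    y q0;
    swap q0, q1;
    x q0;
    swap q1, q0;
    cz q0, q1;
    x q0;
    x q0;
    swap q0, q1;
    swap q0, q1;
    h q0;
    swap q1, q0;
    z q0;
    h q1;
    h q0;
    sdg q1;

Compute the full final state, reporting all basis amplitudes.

The resulting statevector has amplitude 0 on |00>, -sqrt(2)/2 on |01>, 0 on |10>, sqrt(2)/2 on |11>.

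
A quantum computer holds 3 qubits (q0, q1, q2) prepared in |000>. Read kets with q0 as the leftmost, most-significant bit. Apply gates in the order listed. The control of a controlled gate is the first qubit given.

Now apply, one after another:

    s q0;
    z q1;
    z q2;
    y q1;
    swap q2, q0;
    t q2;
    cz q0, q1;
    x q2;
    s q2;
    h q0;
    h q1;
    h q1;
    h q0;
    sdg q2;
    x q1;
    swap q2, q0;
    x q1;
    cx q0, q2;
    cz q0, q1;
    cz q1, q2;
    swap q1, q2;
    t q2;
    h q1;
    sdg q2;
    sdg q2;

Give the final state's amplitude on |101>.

The final state's coefficient on |101> equals -sqrt(2)*exp(3*I*pi/4)/2. Key observation: the block from step 9 through step 14 cancels to the identity and can be dropped.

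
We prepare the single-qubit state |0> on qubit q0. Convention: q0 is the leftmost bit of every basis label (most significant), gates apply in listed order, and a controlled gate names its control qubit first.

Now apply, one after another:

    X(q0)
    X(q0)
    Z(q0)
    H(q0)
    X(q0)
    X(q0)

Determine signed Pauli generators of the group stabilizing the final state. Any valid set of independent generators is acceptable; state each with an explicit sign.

One valid set of independent stabilizer generators is +X (any independent generating set of the same group is equally correct).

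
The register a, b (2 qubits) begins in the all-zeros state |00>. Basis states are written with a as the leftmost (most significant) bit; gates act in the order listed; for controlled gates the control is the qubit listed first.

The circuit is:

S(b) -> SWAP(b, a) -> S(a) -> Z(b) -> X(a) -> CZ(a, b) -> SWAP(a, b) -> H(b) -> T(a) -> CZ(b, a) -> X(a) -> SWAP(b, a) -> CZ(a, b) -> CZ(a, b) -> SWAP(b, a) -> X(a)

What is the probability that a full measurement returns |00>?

The probability of measuring |00> is 1/2.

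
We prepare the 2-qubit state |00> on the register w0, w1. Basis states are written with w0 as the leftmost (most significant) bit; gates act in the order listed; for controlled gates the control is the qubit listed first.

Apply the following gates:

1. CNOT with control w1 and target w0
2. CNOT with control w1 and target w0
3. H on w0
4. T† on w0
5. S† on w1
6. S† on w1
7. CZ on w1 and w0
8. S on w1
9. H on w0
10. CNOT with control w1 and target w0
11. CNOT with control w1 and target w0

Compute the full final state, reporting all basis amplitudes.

The resulting statevector has amplitude 1/2 - exp(3*I*pi/4)/2 on |00>, 0 on |01>, 1/2 + exp(3*I*pi/4)/2 on |10>, 0 on |11>.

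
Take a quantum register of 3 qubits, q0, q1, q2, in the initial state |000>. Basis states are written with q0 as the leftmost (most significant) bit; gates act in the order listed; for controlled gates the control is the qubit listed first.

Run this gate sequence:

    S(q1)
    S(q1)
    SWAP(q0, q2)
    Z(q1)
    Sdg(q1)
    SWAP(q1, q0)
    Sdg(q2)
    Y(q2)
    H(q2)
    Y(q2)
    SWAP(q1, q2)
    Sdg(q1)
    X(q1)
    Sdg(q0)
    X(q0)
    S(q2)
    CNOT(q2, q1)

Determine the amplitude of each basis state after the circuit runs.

The resulting statevector has amplitude sqrt(2)*I/2 on |100>, -sqrt(2)/2 on |110>, and 0 on every other basis state.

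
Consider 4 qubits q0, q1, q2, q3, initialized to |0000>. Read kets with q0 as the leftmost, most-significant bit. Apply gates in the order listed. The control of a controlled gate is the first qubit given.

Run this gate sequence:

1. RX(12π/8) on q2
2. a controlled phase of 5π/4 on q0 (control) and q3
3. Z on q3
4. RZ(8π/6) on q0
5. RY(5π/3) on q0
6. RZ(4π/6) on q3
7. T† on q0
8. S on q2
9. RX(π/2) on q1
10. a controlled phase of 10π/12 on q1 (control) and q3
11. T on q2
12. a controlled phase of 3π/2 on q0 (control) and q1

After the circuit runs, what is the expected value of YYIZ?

The expectation value of YYIZ is -sqrt(6)/4.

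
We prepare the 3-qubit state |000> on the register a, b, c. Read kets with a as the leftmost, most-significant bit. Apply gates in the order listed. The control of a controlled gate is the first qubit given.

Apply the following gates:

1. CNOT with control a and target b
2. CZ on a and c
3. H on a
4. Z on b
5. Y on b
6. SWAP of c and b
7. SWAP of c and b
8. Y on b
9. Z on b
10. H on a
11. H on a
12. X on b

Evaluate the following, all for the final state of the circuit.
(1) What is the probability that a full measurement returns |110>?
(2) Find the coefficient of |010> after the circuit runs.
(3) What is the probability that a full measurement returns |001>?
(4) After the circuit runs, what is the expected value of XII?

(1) Outcome |110> occurs with probability 1/2.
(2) The amplitude on |010> is sqrt(2)/2.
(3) A full measurement returns |001> with probability 0.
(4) The expectation value of XII is 1.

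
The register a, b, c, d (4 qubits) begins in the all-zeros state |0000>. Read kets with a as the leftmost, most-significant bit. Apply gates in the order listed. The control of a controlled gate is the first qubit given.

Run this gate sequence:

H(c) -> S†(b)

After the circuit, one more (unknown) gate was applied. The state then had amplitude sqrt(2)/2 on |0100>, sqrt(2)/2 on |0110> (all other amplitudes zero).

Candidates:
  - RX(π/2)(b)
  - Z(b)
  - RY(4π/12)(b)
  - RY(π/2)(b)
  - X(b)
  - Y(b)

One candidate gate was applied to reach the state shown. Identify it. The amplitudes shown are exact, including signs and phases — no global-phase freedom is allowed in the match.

It was X(b) that produced the state shown.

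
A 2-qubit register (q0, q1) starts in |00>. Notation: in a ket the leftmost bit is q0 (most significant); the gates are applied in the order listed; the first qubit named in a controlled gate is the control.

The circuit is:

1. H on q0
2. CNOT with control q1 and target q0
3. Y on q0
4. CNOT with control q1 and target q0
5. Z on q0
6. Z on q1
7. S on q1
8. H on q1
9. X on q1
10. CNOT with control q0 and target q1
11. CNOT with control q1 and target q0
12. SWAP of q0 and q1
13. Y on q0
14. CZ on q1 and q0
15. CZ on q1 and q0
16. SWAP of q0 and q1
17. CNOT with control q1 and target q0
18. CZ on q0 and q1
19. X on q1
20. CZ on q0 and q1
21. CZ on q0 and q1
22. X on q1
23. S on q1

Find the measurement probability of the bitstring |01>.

Outcome |01> occurs with probability 1/4. Key observation: gates 19-22 undo each other exactly, leaving only the rest of the circuit to track.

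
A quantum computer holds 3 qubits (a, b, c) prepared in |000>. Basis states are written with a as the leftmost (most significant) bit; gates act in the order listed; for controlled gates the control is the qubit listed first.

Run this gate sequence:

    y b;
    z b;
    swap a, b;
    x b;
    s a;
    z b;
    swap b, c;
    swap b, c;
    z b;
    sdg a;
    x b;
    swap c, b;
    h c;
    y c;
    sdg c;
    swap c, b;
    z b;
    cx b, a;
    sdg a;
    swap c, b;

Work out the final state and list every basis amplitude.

After the circuit, the state carries amplitude sqrt(2)*I/2 on |001>, sqrt(2)*I/2 on |100>, and 0 on every other basis state. Key observation: the block from step 4 through step 11 cancels to the identity and can be dropped.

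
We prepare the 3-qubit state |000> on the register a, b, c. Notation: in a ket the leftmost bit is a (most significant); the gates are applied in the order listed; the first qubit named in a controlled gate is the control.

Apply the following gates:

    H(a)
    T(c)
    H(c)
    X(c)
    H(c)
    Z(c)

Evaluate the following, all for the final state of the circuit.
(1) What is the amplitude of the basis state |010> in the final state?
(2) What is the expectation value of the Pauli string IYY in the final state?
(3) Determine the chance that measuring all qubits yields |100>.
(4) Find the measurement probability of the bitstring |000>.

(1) The final state's coefficient on |010> equals 0. Key observation: steps 3-6 multiply out to the identity, so the circuit reduces to the remaining gates.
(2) The observable IYY averages to 0.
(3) Outcome |100> occurs with probability 1/2.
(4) Outcome |000> occurs with probability 1/2.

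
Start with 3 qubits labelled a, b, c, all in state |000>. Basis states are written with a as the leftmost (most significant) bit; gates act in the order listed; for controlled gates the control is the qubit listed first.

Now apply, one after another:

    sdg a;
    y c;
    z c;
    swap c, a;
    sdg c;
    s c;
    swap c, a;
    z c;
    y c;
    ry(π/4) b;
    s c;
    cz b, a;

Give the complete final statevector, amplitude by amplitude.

The resulting statevector has amplitude sqrt(sqrt(2) + 2)/2 on |000>, sqrt(2 - sqrt(2))/2 on |010>, and 0 on every other basis state. Key observation: the block from step 2 through step 9 cancels to the identity and can be dropped.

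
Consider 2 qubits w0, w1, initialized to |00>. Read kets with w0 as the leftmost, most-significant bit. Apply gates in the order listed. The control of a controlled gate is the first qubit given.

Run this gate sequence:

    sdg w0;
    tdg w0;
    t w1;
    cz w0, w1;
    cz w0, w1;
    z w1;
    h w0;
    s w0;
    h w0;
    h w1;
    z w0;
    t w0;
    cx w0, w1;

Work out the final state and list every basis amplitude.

The resulting statevector has amplitude sqrt(2)*(1 + I)/4 on |00>, sqrt(2)*(1 + I)/4 on |01>, -1/2 on |10>, -1/2 on |11>.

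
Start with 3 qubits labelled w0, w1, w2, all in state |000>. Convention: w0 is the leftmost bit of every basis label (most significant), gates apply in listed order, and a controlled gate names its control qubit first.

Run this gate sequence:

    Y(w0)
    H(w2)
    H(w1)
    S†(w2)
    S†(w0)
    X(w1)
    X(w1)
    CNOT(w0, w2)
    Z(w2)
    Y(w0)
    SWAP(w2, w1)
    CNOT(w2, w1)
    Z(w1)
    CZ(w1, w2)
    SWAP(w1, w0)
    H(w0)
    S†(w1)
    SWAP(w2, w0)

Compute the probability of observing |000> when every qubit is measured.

Outcome |000> occurs with probability 1/4. Key observation: gates 6-7 undo each other exactly, leaving only the rest of the circuit to track.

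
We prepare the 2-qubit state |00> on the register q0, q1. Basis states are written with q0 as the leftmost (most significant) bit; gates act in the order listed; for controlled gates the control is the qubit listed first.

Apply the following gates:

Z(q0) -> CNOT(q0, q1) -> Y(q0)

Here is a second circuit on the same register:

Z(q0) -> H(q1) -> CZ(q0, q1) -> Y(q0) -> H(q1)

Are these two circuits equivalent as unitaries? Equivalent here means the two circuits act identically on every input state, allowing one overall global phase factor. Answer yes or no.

Yes: on every input state the two circuits agree up to one overall phase factor.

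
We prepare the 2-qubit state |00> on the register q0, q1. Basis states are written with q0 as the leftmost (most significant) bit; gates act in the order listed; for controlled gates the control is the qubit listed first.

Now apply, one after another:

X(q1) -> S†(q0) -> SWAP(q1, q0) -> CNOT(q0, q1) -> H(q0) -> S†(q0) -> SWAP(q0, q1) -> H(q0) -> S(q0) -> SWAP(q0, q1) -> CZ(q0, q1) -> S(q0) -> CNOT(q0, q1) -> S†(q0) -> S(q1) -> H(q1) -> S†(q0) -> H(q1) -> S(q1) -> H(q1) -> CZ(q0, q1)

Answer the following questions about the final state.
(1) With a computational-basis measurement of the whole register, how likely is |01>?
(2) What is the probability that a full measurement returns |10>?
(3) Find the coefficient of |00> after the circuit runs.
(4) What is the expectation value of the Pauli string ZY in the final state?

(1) Outcome |01> occurs with probability 1/4.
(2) The probability of measuring |10> is 1/4.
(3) The amplitude on |00> is sqrt(2)*(1 + I)/4.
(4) The observable ZY averages to -1.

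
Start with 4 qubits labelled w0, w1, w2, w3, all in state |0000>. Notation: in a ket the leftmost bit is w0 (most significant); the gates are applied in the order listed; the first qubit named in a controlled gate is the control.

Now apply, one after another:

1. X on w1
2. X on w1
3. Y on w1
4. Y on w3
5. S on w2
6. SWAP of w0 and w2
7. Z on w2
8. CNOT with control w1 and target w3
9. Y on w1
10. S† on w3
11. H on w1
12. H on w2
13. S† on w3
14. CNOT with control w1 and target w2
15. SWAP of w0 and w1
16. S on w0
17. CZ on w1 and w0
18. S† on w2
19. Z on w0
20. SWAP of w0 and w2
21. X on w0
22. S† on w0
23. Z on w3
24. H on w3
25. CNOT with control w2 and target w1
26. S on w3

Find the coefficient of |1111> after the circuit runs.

The final state's coefficient on |1111> equals sqrt(2)/4. Key observation: gates 1-2 undo each other exactly, leaving only the rest of the circuit to track.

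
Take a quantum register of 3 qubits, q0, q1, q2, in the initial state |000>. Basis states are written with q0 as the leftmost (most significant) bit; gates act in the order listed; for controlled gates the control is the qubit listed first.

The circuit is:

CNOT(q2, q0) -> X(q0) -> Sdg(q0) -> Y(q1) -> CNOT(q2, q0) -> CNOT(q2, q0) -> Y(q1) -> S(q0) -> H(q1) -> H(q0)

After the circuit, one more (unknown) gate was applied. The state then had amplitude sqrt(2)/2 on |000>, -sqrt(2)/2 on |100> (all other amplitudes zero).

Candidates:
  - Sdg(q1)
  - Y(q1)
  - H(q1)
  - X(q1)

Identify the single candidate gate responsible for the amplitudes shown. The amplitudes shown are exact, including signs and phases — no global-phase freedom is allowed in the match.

The applied gate was H(q1). Key observation: the block from step 3 through step 8 cancels to the identity and can be dropped.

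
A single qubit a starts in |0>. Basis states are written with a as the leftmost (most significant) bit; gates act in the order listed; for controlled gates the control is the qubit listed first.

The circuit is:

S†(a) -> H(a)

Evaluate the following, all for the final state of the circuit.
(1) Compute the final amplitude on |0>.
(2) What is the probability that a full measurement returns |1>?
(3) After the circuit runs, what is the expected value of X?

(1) The amplitude on |0> is sqrt(2)/2.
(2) A full measurement returns |1> with probability 1/2.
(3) In the final state, X has expectation 1.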